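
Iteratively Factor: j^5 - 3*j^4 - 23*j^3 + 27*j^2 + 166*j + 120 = (j - 5)*(j^4 + 2*j^3 - 13*j^2 - 38*j - 24) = (j - 5)*(j + 2)*(j^3 - 13*j - 12) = (j - 5)*(j + 2)*(j + 3)*(j^2 - 3*j - 4) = (j - 5)*(j + 1)*(j + 2)*(j + 3)*(j - 4)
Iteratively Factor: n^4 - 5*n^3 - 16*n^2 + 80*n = (n - 4)*(n^3 - n^2 - 20*n) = (n - 4)*(n + 4)*(n^2 - 5*n) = n*(n - 4)*(n + 4)*(n - 5)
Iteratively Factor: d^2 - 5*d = (d)*(d - 5)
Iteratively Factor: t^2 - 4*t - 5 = (t - 5)*(t + 1)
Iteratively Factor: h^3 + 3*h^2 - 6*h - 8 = (h + 4)*(h^2 - h - 2) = (h + 1)*(h + 4)*(h - 2)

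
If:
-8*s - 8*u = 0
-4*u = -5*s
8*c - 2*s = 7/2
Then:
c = 7/16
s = 0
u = 0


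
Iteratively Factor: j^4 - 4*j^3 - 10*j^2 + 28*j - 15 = (j + 3)*(j^3 - 7*j^2 + 11*j - 5) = (j - 1)*(j + 3)*(j^2 - 6*j + 5) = (j - 1)^2*(j + 3)*(j - 5)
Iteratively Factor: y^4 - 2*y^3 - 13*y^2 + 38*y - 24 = (y - 3)*(y^3 + y^2 - 10*y + 8) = (y - 3)*(y + 4)*(y^2 - 3*y + 2) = (y - 3)*(y - 2)*(y + 4)*(y - 1)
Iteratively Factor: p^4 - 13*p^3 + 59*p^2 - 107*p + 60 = (p - 5)*(p^3 - 8*p^2 + 19*p - 12) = (p - 5)*(p - 3)*(p^2 - 5*p + 4) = (p - 5)*(p - 3)*(p - 1)*(p - 4)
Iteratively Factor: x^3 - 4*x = (x)*(x^2 - 4) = x*(x + 2)*(x - 2)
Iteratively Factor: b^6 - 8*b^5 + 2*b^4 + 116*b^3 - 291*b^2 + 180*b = (b)*(b^5 - 8*b^4 + 2*b^3 + 116*b^2 - 291*b + 180) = b*(b - 3)*(b^4 - 5*b^3 - 13*b^2 + 77*b - 60) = b*(b - 3)^2*(b^3 - 2*b^2 - 19*b + 20) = b*(b - 3)^2*(b - 1)*(b^2 - b - 20) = b*(b - 5)*(b - 3)^2*(b - 1)*(b + 4)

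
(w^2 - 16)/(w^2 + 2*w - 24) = (w + 4)/(w + 6)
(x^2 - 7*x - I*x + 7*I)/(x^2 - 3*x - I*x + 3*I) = (x - 7)/(x - 3)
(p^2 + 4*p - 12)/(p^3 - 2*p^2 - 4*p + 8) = (p + 6)/(p^2 - 4)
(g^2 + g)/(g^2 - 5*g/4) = 4*(g + 1)/(4*g - 5)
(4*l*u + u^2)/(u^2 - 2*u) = (4*l + u)/(u - 2)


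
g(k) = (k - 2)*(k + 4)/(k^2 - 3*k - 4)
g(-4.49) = 0.11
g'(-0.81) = -50.00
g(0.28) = 1.55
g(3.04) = -1.89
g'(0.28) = -1.33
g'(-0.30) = -3.85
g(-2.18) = -1.04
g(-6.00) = 0.32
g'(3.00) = -3.31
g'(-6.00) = -0.10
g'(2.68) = -1.97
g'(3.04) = -3.58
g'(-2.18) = -1.38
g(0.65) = 1.14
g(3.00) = -1.75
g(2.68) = -0.94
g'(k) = (3 - 2*k)*(k - 2)*(k + 4)/(k^2 - 3*k - 4)^2 + (k - 2)/(k^2 - 3*k - 4) + (k + 4)/(k^2 - 3*k - 4)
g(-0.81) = 9.81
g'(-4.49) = -0.19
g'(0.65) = -0.95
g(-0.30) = 2.83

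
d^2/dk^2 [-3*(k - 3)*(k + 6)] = -6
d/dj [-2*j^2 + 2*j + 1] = 2 - 4*j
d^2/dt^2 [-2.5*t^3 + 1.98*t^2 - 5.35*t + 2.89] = 3.96 - 15.0*t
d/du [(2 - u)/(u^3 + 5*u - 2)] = (-u^3 - 5*u + (u - 2)*(3*u^2 + 5) + 2)/(u^3 + 5*u - 2)^2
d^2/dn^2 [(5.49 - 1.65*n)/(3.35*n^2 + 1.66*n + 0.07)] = (-(1.65*n - 5.49)*(6.7*n + 1.66)*(13.4*n + 3.32) + (33.165*n - 31.305)*(3.35*n^2 + 1.66*n + 0.07))/(3.35*n^2 + 1.66*n + 0.07)^3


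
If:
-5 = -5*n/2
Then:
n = 2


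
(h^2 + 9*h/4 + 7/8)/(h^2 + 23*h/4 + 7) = (h + 1/2)/(h + 4)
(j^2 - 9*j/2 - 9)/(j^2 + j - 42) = (j + 3/2)/(j + 7)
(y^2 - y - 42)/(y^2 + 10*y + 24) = (y - 7)/(y + 4)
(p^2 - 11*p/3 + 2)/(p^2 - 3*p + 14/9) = 3*(p - 3)/(3*p - 7)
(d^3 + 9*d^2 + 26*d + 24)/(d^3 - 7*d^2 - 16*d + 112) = (d^2 + 5*d + 6)/(d^2 - 11*d + 28)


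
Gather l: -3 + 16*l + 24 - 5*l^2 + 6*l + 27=-5*l^2 + 22*l + 48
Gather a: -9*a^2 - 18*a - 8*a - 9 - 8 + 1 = -9*a^2 - 26*a - 16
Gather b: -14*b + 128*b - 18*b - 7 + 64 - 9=96*b + 48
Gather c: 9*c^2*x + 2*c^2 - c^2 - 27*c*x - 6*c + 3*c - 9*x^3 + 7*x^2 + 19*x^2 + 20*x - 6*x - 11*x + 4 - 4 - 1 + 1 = c^2*(9*x + 1) + c*(-27*x - 3) - 9*x^3 + 26*x^2 + 3*x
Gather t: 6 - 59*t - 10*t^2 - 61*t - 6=-10*t^2 - 120*t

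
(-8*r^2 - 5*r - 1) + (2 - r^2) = -9*r^2 - 5*r + 1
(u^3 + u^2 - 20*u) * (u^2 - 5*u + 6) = u^5 - 4*u^4 - 19*u^3 + 106*u^2 - 120*u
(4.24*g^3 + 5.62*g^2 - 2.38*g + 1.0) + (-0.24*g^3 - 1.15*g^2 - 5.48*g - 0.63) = 4.0*g^3 + 4.47*g^2 - 7.86*g + 0.37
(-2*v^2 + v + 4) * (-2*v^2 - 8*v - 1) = 4*v^4 + 14*v^3 - 14*v^2 - 33*v - 4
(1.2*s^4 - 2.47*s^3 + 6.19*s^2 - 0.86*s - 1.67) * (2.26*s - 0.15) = 2.712*s^5 - 5.7622*s^4 + 14.3599*s^3 - 2.8721*s^2 - 3.6452*s + 0.2505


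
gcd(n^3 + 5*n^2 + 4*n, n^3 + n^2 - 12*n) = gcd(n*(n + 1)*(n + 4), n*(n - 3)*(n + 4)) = n^2 + 4*n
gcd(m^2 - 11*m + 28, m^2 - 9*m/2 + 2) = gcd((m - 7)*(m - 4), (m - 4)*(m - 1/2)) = m - 4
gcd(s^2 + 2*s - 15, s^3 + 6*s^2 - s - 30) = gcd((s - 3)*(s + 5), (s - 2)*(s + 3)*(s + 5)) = s + 5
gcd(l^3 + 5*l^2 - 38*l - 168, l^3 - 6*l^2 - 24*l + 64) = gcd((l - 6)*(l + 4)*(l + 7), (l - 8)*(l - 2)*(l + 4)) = l + 4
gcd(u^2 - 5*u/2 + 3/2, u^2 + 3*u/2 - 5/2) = u - 1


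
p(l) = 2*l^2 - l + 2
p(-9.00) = 173.00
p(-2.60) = 18.12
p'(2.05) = 7.20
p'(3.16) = 11.64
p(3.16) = 18.81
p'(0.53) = 1.12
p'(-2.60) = -11.40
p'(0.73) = 1.92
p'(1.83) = 6.32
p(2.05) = 8.36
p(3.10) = 18.12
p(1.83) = 6.87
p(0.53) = 2.03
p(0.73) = 2.34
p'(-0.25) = -2.00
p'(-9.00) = -37.00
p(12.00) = 278.00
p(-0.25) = 2.38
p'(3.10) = 11.40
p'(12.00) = 47.00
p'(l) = 4*l - 1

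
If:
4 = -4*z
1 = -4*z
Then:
No Solution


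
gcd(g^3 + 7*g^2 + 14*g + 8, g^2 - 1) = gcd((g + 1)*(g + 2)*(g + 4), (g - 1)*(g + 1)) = g + 1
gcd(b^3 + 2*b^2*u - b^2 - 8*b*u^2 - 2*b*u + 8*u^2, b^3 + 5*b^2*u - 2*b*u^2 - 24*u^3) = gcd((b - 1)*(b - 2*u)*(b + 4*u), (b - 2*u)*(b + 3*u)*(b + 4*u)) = -b^2 - 2*b*u + 8*u^2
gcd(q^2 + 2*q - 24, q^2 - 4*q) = q - 4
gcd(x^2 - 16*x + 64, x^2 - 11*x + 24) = x - 8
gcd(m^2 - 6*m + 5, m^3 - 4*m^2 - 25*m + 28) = m - 1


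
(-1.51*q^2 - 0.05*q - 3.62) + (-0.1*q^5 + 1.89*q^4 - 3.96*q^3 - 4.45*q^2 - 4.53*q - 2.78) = -0.1*q^5 + 1.89*q^4 - 3.96*q^3 - 5.96*q^2 - 4.58*q - 6.4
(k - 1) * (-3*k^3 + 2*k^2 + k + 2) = -3*k^4 + 5*k^3 - k^2 + k - 2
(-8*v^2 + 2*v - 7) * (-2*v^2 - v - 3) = 16*v^4 + 4*v^3 + 36*v^2 + v + 21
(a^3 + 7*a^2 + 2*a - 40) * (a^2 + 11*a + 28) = a^5 + 18*a^4 + 107*a^3 + 178*a^2 - 384*a - 1120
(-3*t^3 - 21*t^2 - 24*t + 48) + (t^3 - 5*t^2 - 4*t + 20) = -2*t^3 - 26*t^2 - 28*t + 68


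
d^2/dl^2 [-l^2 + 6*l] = -2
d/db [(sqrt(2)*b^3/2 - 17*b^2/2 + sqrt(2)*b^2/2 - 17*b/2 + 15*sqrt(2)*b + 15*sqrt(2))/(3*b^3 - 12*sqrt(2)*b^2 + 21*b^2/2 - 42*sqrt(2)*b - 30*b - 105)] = (5*sqrt(2)*b^4 + 18*b^4 - 160*sqrt(2)*b^3 - 44*b^3 - 280*sqrt(2)*b^2 + 883*b^2 - 560*sqrt(2)*b + 3340*b - 1500*sqrt(2) + 2870)/(3*(4*b^6 - 32*sqrt(2)*b^5 + 28*b^5 - 224*sqrt(2)*b^4 + 97*b^4 - 72*sqrt(2)*b^3 + 336*b^3 + 988*b^2 + 2240*sqrt(2)*b^2 + 2800*b + 3920*sqrt(2)*b + 4900))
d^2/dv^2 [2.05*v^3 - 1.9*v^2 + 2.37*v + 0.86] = 12.3*v - 3.8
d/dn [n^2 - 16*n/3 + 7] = 2*n - 16/3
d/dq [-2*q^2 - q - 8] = -4*q - 1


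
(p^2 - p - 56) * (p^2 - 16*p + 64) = p^4 - 17*p^3 + 24*p^2 + 832*p - 3584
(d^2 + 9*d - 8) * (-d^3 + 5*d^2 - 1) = -d^5 - 4*d^4 + 53*d^3 - 41*d^2 - 9*d + 8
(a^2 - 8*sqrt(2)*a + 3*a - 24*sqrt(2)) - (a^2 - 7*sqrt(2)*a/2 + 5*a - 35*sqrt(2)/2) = -9*sqrt(2)*a/2 - 2*a - 13*sqrt(2)/2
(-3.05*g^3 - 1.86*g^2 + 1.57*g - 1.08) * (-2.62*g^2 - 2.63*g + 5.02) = 7.991*g^5 + 12.8947*g^4 - 14.5326*g^3 - 10.6367*g^2 + 10.7218*g - 5.4216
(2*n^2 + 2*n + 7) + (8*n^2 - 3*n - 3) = 10*n^2 - n + 4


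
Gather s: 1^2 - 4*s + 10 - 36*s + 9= 20 - 40*s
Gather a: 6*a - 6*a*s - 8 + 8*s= a*(6 - 6*s) + 8*s - 8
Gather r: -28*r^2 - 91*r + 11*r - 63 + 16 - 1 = -28*r^2 - 80*r - 48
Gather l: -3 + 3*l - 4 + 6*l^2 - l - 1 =6*l^2 + 2*l - 8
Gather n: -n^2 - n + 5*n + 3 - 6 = -n^2 + 4*n - 3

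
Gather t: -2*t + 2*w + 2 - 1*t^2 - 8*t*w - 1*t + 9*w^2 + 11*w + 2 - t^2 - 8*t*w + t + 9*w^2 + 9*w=-2*t^2 + t*(-16*w - 2) + 18*w^2 + 22*w + 4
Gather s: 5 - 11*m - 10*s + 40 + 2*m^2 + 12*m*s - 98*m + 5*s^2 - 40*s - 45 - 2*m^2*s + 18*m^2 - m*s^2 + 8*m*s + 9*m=20*m^2 - 100*m + s^2*(5 - m) + s*(-2*m^2 + 20*m - 50)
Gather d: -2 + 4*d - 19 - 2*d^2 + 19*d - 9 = -2*d^2 + 23*d - 30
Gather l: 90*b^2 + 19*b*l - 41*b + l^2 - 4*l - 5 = 90*b^2 - 41*b + l^2 + l*(19*b - 4) - 5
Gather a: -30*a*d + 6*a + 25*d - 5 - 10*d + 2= a*(6 - 30*d) + 15*d - 3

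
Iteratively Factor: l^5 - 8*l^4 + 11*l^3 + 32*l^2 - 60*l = (l + 2)*(l^4 - 10*l^3 + 31*l^2 - 30*l) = (l - 5)*(l + 2)*(l^3 - 5*l^2 + 6*l) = l*(l - 5)*(l + 2)*(l^2 - 5*l + 6) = l*(l - 5)*(l - 2)*(l + 2)*(l - 3)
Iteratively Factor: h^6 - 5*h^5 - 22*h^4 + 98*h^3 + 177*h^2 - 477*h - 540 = (h - 4)*(h^5 - h^4 - 26*h^3 - 6*h^2 + 153*h + 135) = (h - 4)*(h + 3)*(h^4 - 4*h^3 - 14*h^2 + 36*h + 45) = (h - 5)*(h - 4)*(h + 3)*(h^3 + h^2 - 9*h - 9) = (h - 5)*(h - 4)*(h - 3)*(h + 3)*(h^2 + 4*h + 3) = (h - 5)*(h - 4)*(h - 3)*(h + 1)*(h + 3)*(h + 3)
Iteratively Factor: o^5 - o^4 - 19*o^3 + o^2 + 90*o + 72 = (o + 3)*(o^4 - 4*o^3 - 7*o^2 + 22*o + 24) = (o - 3)*(o + 3)*(o^3 - o^2 - 10*o - 8) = (o - 3)*(o + 2)*(o + 3)*(o^2 - 3*o - 4) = (o - 3)*(o + 1)*(o + 2)*(o + 3)*(o - 4)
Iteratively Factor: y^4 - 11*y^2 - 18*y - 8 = (y + 1)*(y^3 - y^2 - 10*y - 8) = (y + 1)*(y + 2)*(y^2 - 3*y - 4) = (y + 1)^2*(y + 2)*(y - 4)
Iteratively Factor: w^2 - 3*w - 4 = (w - 4)*(w + 1)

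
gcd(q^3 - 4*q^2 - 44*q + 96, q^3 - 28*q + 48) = q^2 + 4*q - 12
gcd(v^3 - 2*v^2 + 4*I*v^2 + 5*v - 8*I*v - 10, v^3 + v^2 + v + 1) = v - I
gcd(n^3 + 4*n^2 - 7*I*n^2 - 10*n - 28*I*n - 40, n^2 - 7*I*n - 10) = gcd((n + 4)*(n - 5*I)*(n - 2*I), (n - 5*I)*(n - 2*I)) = n^2 - 7*I*n - 10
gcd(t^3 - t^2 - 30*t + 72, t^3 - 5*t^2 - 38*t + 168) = t^2 + 2*t - 24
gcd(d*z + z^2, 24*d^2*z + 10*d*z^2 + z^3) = z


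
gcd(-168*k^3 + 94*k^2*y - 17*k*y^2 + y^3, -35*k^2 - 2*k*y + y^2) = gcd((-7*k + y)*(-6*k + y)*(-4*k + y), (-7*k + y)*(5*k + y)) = -7*k + y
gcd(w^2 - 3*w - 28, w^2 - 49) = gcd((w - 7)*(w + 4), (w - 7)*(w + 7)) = w - 7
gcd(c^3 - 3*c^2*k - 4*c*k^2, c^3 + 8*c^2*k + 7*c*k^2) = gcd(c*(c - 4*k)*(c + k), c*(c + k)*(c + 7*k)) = c^2 + c*k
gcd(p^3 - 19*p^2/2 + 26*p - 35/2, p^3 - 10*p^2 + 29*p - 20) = p^2 - 6*p + 5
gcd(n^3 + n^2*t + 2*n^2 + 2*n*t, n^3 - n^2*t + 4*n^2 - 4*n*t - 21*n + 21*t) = 1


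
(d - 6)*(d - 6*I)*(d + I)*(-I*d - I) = -I*d^4 - 5*d^3 + 5*I*d^3 + 25*d^2 + 30*d + 30*I*d + 36*I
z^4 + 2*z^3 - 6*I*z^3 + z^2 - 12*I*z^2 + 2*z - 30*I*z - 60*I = (z + 2)*(z - 5*I)*(z - 3*I)*(z + 2*I)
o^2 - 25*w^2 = (o - 5*w)*(o + 5*w)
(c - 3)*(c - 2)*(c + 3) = c^3 - 2*c^2 - 9*c + 18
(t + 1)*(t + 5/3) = t^2 + 8*t/3 + 5/3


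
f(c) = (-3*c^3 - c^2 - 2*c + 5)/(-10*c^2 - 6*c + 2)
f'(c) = (20*c + 6)*(-3*c^3 - c^2 - 2*c + 5)/(-10*c^2 - 6*c + 2)^2 + (-9*c^2 - 2*c - 2)/(-10*c^2 - 6*c + 2)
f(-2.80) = -1.15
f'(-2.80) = 0.16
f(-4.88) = -1.64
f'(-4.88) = 0.27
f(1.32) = 0.27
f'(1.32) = 0.50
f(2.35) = 0.66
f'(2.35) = 0.32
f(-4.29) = -1.48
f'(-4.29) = 0.26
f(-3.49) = -1.29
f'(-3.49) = 0.23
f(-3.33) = -1.25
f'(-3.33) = 0.22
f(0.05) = 2.92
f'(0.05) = 10.95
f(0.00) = 2.50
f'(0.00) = 6.50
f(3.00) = 0.86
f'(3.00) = 0.31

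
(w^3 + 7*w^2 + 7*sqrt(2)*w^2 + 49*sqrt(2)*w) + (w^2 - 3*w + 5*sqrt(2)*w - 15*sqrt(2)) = w^3 + 8*w^2 + 7*sqrt(2)*w^2 - 3*w + 54*sqrt(2)*w - 15*sqrt(2)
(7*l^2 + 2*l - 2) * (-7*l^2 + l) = -49*l^4 - 7*l^3 + 16*l^2 - 2*l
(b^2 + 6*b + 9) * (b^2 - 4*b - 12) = b^4 + 2*b^3 - 27*b^2 - 108*b - 108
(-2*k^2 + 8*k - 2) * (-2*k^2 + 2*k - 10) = 4*k^4 - 20*k^3 + 40*k^2 - 84*k + 20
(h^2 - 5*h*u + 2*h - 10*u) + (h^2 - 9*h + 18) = 2*h^2 - 5*h*u - 7*h - 10*u + 18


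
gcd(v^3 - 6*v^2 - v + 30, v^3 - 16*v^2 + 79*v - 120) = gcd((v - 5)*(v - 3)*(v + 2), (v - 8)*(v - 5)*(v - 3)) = v^2 - 8*v + 15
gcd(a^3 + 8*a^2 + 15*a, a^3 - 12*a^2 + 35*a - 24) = 1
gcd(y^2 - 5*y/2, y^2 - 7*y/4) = y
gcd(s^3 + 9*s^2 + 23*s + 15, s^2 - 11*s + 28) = 1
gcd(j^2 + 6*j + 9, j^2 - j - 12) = j + 3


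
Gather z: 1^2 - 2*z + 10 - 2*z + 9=20 - 4*z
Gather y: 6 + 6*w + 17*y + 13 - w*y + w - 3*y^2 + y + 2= 7*w - 3*y^2 + y*(18 - w) + 21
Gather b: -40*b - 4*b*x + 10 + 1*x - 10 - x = b*(-4*x - 40)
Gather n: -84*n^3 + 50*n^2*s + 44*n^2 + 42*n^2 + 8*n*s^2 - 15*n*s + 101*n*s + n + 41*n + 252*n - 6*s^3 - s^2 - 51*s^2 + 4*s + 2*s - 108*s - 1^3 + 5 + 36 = -84*n^3 + n^2*(50*s + 86) + n*(8*s^2 + 86*s + 294) - 6*s^3 - 52*s^2 - 102*s + 40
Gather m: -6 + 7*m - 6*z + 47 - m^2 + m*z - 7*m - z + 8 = -m^2 + m*z - 7*z + 49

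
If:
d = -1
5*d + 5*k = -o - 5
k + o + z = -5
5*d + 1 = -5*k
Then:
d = -1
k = 4/5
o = -4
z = -9/5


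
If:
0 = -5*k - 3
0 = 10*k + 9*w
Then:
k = -3/5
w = 2/3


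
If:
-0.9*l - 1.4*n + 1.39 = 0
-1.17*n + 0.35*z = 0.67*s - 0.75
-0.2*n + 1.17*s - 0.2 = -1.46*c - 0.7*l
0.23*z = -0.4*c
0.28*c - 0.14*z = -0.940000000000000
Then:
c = -1.80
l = 0.85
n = 0.44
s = 1.98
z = 3.12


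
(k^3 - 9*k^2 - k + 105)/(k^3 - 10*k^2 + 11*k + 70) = (k + 3)/(k + 2)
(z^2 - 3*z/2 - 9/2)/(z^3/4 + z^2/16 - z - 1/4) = 8*(2*z^2 - 3*z - 9)/(4*z^3 + z^2 - 16*z - 4)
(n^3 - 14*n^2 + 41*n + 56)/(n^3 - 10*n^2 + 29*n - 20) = (n^3 - 14*n^2 + 41*n + 56)/(n^3 - 10*n^2 + 29*n - 20)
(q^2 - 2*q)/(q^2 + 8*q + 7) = q*(q - 2)/(q^2 + 8*q + 7)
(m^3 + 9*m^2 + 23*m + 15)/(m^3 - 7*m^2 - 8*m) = (m^2 + 8*m + 15)/(m*(m - 8))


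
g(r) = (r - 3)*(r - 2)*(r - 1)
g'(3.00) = 2.00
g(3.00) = 0.00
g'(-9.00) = 362.00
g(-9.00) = -1320.00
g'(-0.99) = 25.82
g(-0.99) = -23.74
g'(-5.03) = 147.26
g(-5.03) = -340.40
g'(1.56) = -0.42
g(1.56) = 0.35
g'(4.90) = 24.23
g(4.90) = 21.49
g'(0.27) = 7.98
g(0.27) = -3.45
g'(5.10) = 27.83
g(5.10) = 26.69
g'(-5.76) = 179.65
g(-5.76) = -459.53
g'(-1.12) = 28.20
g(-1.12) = -27.25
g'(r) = (r - 3)*(r - 2) + (r - 3)*(r - 1) + (r - 2)*(r - 1) = 3*r^2 - 12*r + 11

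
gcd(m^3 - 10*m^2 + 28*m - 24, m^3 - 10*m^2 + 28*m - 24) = m^3 - 10*m^2 + 28*m - 24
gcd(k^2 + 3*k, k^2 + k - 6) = k + 3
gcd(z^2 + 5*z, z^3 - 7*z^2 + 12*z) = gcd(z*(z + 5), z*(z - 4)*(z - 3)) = z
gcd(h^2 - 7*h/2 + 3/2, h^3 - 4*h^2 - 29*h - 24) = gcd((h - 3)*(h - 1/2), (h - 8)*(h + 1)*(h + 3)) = 1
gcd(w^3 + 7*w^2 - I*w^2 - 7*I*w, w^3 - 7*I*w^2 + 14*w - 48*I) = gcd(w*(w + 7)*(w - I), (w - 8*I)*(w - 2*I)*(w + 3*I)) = 1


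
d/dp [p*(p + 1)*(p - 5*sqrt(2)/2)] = 3*p^2 - 5*sqrt(2)*p + 2*p - 5*sqrt(2)/2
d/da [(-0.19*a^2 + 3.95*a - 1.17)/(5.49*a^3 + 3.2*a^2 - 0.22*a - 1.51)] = (1.0431*a^4 - 43.371*a^3 + 6.6717*a^2 + 8.0618*a - 6.2219)/(30.1401*a^6 + 35.136*a^5 + 7.8244*a^4 - 17.9878*a^3 - 9.6156*a^2 + 0.6644*a + 2.2801)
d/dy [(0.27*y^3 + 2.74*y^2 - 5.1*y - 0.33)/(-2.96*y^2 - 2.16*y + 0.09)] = (-0.7992*y^4 - 1.1664*y^3 - 20.9415*y^2 - 1.4604*y - 1.1718)/(8.7616*y^4 + 12.7872*y^3 + 4.1328*y^2 - 0.3888*y + 0.0081)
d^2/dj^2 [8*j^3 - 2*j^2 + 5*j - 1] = 48*j - 4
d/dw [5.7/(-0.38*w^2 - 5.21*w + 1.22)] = (4.332*w + 29.697)/(0.38*w^2 + 5.21*w - 1.22)^2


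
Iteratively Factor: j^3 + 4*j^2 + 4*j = (j + 2)*(j^2 + 2*j) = (j + 2)^2*(j)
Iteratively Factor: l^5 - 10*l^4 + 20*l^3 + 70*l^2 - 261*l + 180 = (l - 3)*(l^4 - 7*l^3 - l^2 + 67*l - 60) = (l - 3)*(l - 1)*(l^3 - 6*l^2 - 7*l + 60) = (l - 5)*(l - 3)*(l - 1)*(l^2 - l - 12) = (l - 5)*(l - 3)*(l - 1)*(l + 3)*(l - 4)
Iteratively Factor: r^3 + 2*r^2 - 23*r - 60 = (r + 4)*(r^2 - 2*r - 15) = (r + 3)*(r + 4)*(r - 5)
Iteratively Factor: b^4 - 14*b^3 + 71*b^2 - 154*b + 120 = (b - 5)*(b^3 - 9*b^2 + 26*b - 24) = (b - 5)*(b - 2)*(b^2 - 7*b + 12) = (b - 5)*(b - 4)*(b - 2)*(b - 3)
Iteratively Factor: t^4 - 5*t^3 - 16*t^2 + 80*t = (t + 4)*(t^3 - 9*t^2 + 20*t) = t*(t + 4)*(t^2 - 9*t + 20) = t*(t - 5)*(t + 4)*(t - 4)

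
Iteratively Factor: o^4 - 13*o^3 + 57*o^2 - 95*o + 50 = (o - 1)*(o^3 - 12*o^2 + 45*o - 50) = (o - 5)*(o - 1)*(o^2 - 7*o + 10) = (o - 5)*(o - 2)*(o - 1)*(o - 5)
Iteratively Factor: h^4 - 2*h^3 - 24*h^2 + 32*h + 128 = (h - 4)*(h^3 + 2*h^2 - 16*h - 32) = (h - 4)*(h + 4)*(h^2 - 2*h - 8) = (h - 4)*(h + 2)*(h + 4)*(h - 4)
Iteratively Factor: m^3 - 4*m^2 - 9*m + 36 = (m - 3)*(m^2 - m - 12) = (m - 3)*(m + 3)*(m - 4)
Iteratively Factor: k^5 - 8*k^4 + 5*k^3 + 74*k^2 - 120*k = (k - 5)*(k^4 - 3*k^3 - 10*k^2 + 24*k) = (k - 5)*(k + 3)*(k^3 - 6*k^2 + 8*k) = (k - 5)*(k - 4)*(k + 3)*(k^2 - 2*k) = k*(k - 5)*(k - 4)*(k + 3)*(k - 2)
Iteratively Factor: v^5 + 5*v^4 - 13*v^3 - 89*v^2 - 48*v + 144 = (v - 4)*(v^4 + 9*v^3 + 23*v^2 + 3*v - 36) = (v - 4)*(v + 3)*(v^3 + 6*v^2 + 5*v - 12) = (v - 4)*(v + 3)*(v + 4)*(v^2 + 2*v - 3) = (v - 4)*(v + 3)^2*(v + 4)*(v - 1)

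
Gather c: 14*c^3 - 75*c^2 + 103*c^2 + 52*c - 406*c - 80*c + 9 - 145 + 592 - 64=14*c^3 + 28*c^2 - 434*c + 392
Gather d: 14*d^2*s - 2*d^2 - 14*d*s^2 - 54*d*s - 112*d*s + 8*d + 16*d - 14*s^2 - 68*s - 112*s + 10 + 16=d^2*(14*s - 2) + d*(-14*s^2 - 166*s + 24) - 14*s^2 - 180*s + 26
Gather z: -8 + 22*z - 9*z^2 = -9*z^2 + 22*z - 8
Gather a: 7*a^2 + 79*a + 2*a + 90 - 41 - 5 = 7*a^2 + 81*a + 44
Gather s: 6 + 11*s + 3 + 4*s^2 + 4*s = 4*s^2 + 15*s + 9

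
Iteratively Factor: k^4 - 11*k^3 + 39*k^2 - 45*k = (k)*(k^3 - 11*k^2 + 39*k - 45) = k*(k - 5)*(k^2 - 6*k + 9) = k*(k - 5)*(k - 3)*(k - 3)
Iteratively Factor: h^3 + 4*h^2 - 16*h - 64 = (h + 4)*(h^2 - 16) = (h + 4)^2*(h - 4)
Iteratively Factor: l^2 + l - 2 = (l + 2)*(l - 1)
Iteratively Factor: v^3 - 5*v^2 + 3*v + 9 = (v - 3)*(v^2 - 2*v - 3) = (v - 3)*(v + 1)*(v - 3)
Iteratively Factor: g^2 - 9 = (g - 3)*(g + 3)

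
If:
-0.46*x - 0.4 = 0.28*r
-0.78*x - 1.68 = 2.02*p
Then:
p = -0.386138613861386*x - 0.831683168316832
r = -1.64285714285714*x - 1.42857142857143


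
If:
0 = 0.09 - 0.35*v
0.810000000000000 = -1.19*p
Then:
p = -0.68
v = 0.26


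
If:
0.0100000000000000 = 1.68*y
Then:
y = 0.01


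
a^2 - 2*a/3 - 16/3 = (a - 8/3)*(a + 2)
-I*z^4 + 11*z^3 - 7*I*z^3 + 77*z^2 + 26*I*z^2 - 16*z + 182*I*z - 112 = (z + 7)*(z + 2*I)*(z + 8*I)*(-I*z + 1)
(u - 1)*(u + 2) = u^2 + u - 2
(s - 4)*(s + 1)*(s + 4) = s^3 + s^2 - 16*s - 16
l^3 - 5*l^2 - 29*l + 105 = (l - 7)*(l - 3)*(l + 5)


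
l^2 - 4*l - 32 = (l - 8)*(l + 4)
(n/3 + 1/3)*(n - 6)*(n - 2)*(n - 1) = n^4/3 - 8*n^3/3 + 11*n^2/3 + 8*n/3 - 4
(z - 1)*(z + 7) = z^2 + 6*z - 7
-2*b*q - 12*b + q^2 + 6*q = (-2*b + q)*(q + 6)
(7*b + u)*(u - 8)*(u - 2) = 7*b*u^2 - 70*b*u + 112*b + u^3 - 10*u^2 + 16*u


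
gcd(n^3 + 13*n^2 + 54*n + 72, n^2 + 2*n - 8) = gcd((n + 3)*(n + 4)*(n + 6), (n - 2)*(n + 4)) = n + 4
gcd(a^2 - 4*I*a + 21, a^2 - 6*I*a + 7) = a - 7*I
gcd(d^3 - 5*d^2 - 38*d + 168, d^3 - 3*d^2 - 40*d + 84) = d^2 - d - 42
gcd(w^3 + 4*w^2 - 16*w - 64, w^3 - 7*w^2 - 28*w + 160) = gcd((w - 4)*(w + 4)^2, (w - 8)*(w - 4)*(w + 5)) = w - 4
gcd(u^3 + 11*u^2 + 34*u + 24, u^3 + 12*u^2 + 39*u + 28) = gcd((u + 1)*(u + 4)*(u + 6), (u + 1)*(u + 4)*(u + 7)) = u^2 + 5*u + 4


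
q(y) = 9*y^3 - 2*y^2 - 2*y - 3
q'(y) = 27*y^2 - 4*y - 2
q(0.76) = -1.72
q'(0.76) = 10.56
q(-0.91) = -9.62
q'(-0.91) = 24.00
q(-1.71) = -50.43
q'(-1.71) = 83.79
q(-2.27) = -114.04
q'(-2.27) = 146.21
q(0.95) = 1.01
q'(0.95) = 18.57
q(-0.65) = -5.02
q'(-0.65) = 12.01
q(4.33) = 681.49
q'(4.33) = 486.90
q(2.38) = 102.24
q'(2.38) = 141.42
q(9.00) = 6378.00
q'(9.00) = 2149.00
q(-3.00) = -258.00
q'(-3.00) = 253.00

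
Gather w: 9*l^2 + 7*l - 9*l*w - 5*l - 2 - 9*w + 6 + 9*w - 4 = 9*l^2 - 9*l*w + 2*l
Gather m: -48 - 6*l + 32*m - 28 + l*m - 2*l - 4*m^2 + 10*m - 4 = -8*l - 4*m^2 + m*(l + 42) - 80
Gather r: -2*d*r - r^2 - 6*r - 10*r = -r^2 + r*(-2*d - 16)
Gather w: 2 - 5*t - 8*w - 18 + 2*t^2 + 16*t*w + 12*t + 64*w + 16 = 2*t^2 + 7*t + w*(16*t + 56)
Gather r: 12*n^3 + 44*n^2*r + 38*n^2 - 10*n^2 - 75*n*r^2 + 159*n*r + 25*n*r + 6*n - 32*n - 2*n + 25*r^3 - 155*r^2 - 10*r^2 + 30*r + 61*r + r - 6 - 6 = 12*n^3 + 28*n^2 - 28*n + 25*r^3 + r^2*(-75*n - 165) + r*(44*n^2 + 184*n + 92) - 12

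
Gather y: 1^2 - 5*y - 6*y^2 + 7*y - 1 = -6*y^2 + 2*y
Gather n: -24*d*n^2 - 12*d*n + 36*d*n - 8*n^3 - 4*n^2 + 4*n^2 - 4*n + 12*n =-24*d*n^2 - 8*n^3 + n*(24*d + 8)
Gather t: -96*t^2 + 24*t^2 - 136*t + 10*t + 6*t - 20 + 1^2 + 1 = -72*t^2 - 120*t - 18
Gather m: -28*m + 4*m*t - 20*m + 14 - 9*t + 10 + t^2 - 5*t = m*(4*t - 48) + t^2 - 14*t + 24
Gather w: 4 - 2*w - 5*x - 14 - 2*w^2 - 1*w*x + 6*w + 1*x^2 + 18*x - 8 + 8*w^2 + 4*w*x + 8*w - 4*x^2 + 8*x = 6*w^2 + w*(3*x + 12) - 3*x^2 + 21*x - 18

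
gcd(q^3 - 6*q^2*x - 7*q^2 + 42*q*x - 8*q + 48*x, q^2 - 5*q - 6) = q + 1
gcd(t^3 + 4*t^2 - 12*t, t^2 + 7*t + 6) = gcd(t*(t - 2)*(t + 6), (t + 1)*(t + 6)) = t + 6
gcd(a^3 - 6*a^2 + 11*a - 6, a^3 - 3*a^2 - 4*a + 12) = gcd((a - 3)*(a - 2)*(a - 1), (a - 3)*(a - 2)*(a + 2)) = a^2 - 5*a + 6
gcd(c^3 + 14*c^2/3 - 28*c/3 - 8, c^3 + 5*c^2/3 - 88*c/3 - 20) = c^2 + 20*c/3 + 4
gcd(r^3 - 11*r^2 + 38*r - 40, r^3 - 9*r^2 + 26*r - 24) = r^2 - 6*r + 8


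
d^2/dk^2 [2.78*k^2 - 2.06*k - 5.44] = 5.56000000000000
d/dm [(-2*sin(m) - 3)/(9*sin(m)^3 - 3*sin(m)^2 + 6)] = (12*sin(m)^3 + 25*sin(m)^2 - 6*sin(m) - 4)*cos(m)/(3*(3*sin(m)^3 - sin(m)^2 + 2)^2)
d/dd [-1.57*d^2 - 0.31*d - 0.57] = -3.14*d - 0.31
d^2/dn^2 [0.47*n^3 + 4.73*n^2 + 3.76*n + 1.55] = 2.82*n + 9.46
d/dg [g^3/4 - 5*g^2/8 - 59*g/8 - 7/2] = 3*g^2/4 - 5*g/4 - 59/8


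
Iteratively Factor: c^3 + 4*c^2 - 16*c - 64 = (c + 4)*(c^2 - 16) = (c + 4)^2*(c - 4)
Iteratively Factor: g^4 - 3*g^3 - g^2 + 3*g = (g)*(g^3 - 3*g^2 - g + 3) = g*(g - 1)*(g^2 - 2*g - 3) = g*(g - 3)*(g - 1)*(g + 1)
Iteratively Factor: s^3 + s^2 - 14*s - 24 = (s - 4)*(s^2 + 5*s + 6) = (s - 4)*(s + 3)*(s + 2)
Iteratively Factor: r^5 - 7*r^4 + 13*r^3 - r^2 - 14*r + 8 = (r - 2)*(r^4 - 5*r^3 + 3*r^2 + 5*r - 4) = (r - 2)*(r - 1)*(r^3 - 4*r^2 - r + 4) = (r - 2)*(r - 1)^2*(r^2 - 3*r - 4) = (r - 2)*(r - 1)^2*(r + 1)*(r - 4)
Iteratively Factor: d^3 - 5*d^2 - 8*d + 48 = (d - 4)*(d^2 - d - 12) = (d - 4)*(d + 3)*(d - 4)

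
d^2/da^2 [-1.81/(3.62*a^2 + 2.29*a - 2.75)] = (47.437928*a^2 + 30.009076*a - 1.81*(7.24*a + 2.29)*(14.48*a + 4.58) - 36.0371)/(3.62*a^2 + 2.29*a - 2.75)^3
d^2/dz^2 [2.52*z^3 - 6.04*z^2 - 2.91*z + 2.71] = 15.12*z - 12.08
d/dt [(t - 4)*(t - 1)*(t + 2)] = 3*t^2 - 6*t - 6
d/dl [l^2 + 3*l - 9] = 2*l + 3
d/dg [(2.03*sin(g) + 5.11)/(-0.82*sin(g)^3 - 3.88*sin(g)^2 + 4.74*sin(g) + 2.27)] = (3.3292*sin(g)^3 + 20.447*sin(g)^2 + 39.6536*sin(g) - 19.6133)*cos(g)/(0.6724*sin(g)^6 + 6.3632*sin(g)^5 + 7.2808*sin(g)^4 - 40.5052*sin(g)^3 + 4.8524*sin(g)^2 + 21.5196*sin(g) + 5.1529)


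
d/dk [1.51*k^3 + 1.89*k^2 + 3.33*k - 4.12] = 4.53*k^2 + 3.78*k + 3.33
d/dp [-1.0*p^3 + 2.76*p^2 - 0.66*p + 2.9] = -3.0*p^2 + 5.52*p - 0.66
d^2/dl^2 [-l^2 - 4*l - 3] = -2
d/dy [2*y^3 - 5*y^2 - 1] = 2*y*(3*y - 5)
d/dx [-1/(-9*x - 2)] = -9/(9*x + 2)^2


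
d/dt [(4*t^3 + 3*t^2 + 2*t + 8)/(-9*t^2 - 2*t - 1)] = 2*(-18*t^4 - 8*t^3 + 69*t + 7)/(81*t^4 + 36*t^3 + 22*t^2 + 4*t + 1)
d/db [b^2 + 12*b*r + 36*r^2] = 2*b + 12*r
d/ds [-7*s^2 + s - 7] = 1 - 14*s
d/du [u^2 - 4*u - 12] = 2*u - 4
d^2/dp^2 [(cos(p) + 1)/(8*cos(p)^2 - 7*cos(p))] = (-312*sin(p)^4/cos(p)^3 + 64*sin(p)^2 + 232 - 289/cos(p) - 336/cos(p)^2 + 410/cos(p)^3)/(8*cos(p) - 7)^3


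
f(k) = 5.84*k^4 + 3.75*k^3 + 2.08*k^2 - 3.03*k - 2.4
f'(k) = 23.36*k^3 + 11.25*k^2 + 4.16*k - 3.03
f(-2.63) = 231.14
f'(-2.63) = -361.11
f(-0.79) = 1.72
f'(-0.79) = -10.81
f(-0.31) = -1.32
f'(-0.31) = -3.93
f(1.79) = 80.30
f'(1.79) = 174.44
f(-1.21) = 10.19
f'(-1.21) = -32.98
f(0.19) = -2.87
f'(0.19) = -1.67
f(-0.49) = -0.52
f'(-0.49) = -5.12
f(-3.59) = 831.82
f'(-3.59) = -953.80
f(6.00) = 8432.94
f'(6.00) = 5472.69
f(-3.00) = 397.20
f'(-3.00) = -544.98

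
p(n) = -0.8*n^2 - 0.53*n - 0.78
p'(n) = -1.6*n - 0.53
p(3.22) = -10.78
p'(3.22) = -5.68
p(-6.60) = -32.13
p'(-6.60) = 10.03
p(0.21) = -0.93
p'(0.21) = -0.87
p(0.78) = -1.68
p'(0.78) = -1.78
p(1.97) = -4.93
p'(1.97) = -3.68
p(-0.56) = -0.73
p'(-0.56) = 0.37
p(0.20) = -0.92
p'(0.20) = -0.85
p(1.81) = -4.36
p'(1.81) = -3.43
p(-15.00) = -172.83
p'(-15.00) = 23.47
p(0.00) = -0.78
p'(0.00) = -0.53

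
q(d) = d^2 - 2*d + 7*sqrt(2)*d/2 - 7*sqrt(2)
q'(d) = 2*d - 2 + 7*sqrt(2)/2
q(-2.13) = -11.65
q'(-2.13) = -1.31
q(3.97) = 17.57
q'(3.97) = 10.89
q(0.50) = -8.17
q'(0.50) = 3.95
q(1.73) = -1.80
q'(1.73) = 6.41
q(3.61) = 13.78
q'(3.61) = 10.17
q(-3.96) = -5.90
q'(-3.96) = -4.97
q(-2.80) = -10.32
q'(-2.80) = -2.65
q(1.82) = -1.22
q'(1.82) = 6.59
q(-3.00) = -9.75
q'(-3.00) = -3.05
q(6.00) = 43.80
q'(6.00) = 14.95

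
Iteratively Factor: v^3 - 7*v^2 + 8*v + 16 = (v - 4)*(v^2 - 3*v - 4) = (v - 4)*(v + 1)*(v - 4)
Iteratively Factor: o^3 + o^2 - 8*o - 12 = (o + 2)*(o^2 - o - 6) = (o - 3)*(o + 2)*(o + 2)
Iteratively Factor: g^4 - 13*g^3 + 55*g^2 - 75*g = (g - 3)*(g^3 - 10*g^2 + 25*g) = (g - 5)*(g - 3)*(g^2 - 5*g) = (g - 5)^2*(g - 3)*(g)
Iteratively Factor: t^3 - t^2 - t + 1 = (t - 1)*(t^2 - 1) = (t - 1)*(t + 1)*(t - 1)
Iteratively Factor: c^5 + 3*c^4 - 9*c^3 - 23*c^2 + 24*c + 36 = (c - 2)*(c^4 + 5*c^3 + c^2 - 21*c - 18) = (c - 2)^2*(c^3 + 7*c^2 + 15*c + 9) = (c - 2)^2*(c + 3)*(c^2 + 4*c + 3) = (c - 2)^2*(c + 3)^2*(c + 1)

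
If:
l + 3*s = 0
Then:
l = -3*s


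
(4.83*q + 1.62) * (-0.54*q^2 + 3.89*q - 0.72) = -2.6082*q^3 + 17.9139*q^2 + 2.8242*q - 1.1664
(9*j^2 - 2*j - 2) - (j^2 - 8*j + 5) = 8*j^2 + 6*j - 7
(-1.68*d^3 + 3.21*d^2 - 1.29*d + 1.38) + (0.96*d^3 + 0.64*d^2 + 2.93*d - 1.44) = -0.72*d^3 + 3.85*d^2 + 1.64*d - 0.0600000000000001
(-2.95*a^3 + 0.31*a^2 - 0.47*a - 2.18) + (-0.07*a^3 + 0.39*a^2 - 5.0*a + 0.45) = -3.02*a^3 + 0.7*a^2 - 5.47*a - 1.73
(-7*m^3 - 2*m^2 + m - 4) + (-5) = -7*m^3 - 2*m^2 + m - 9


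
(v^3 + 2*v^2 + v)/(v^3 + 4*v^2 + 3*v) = (v + 1)/(v + 3)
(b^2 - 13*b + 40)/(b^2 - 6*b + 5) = (b - 8)/(b - 1)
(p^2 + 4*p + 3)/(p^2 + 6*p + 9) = (p + 1)/(p + 3)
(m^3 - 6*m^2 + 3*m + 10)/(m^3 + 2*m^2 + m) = (m^2 - 7*m + 10)/(m*(m + 1))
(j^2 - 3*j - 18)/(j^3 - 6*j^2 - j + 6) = (j + 3)/(j^2 - 1)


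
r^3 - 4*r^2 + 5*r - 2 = (r - 2)*(r - 1)^2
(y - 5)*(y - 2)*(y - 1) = y^3 - 8*y^2 + 17*y - 10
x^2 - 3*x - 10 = (x - 5)*(x + 2)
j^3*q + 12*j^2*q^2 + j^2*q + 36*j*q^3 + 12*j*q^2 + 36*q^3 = (j + 6*q)^2*(j*q + q)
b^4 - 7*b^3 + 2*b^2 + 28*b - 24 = (b - 6)*(b - 2)*(b - 1)*(b + 2)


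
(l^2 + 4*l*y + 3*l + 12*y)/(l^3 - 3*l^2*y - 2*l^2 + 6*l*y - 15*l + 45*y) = (-l - 4*y)/(-l^2 + 3*l*y + 5*l - 15*y)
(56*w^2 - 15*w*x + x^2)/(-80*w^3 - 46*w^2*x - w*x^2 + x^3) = (-7*w + x)/(10*w^2 + 7*w*x + x^2)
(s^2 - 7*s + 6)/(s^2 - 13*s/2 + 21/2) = 2*(s^2 - 7*s + 6)/(2*s^2 - 13*s + 21)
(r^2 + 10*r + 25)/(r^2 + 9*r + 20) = (r + 5)/(r + 4)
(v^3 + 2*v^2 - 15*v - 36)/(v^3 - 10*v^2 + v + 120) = (v^2 - v - 12)/(v^2 - 13*v + 40)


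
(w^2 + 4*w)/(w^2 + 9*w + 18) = w*(w + 4)/(w^2 + 9*w + 18)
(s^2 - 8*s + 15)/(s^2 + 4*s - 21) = (s - 5)/(s + 7)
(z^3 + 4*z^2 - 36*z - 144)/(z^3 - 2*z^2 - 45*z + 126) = (z^2 + 10*z + 24)/(z^2 + 4*z - 21)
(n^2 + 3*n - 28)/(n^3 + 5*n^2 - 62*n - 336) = (n - 4)/(n^2 - 2*n - 48)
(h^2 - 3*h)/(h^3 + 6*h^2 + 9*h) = (h - 3)/(h^2 + 6*h + 9)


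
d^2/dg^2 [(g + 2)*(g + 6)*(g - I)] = 6*g + 16 - 2*I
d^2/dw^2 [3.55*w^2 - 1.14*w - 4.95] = 7.10000000000000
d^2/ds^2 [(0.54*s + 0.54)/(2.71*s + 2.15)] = (8.88178419700125e-16*s + 1.639008)/(2.71*s + 2.15)^3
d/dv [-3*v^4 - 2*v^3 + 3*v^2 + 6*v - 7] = -12*v^3 - 6*v^2 + 6*v + 6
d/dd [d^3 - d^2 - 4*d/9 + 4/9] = 3*d^2 - 2*d - 4/9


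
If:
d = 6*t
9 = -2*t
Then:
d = -27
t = -9/2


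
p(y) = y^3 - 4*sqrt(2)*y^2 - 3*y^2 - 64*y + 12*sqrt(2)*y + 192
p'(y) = 3*y^2 - 8*sqrt(2)*y - 6*y - 64 + 12*sqrt(2)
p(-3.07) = 225.86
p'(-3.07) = 34.40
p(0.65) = 158.05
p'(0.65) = -57.02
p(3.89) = -63.08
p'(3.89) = -68.98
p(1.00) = 137.31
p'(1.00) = -61.34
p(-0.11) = 197.07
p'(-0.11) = -45.09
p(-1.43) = 238.63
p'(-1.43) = -16.14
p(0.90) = 143.39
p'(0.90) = -60.18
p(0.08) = 188.18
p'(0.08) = -48.40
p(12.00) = 109.06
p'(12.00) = 177.21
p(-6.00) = -53.47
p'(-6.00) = 164.85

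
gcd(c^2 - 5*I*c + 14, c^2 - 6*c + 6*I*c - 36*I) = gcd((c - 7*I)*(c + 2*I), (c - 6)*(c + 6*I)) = 1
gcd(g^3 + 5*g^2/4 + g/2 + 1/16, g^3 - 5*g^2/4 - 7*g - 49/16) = g + 1/2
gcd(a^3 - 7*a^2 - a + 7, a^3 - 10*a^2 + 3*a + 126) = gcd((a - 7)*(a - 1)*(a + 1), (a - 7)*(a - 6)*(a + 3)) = a - 7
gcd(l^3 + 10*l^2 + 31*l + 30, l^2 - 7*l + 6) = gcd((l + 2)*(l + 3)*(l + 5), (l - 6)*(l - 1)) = 1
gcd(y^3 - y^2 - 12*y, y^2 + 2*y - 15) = 1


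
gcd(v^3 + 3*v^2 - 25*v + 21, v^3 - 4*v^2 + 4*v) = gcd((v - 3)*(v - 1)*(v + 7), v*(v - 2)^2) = 1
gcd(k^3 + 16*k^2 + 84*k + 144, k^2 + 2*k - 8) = k + 4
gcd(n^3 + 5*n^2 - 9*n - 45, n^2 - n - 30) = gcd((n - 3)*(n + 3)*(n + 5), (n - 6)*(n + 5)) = n + 5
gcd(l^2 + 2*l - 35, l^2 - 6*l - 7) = 1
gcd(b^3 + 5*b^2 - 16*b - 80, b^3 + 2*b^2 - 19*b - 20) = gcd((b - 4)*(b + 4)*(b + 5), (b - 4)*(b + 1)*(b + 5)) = b^2 + b - 20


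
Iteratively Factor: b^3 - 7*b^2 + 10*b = (b - 2)*(b^2 - 5*b) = b*(b - 2)*(b - 5)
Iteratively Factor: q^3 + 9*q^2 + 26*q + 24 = (q + 4)*(q^2 + 5*q + 6) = (q + 2)*(q + 4)*(q + 3)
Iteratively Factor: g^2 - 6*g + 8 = (g - 2)*(g - 4)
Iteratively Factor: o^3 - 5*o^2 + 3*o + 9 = (o - 3)*(o^2 - 2*o - 3) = (o - 3)^2*(o + 1)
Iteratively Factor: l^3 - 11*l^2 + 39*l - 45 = (l - 5)*(l^2 - 6*l + 9) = (l - 5)*(l - 3)*(l - 3)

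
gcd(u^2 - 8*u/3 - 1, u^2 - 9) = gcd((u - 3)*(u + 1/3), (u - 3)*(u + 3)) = u - 3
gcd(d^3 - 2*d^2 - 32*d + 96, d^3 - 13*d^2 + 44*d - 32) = d - 4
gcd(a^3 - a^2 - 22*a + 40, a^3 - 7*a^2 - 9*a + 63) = 1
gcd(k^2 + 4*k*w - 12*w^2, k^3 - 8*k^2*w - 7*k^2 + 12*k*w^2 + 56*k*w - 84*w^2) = -k + 2*w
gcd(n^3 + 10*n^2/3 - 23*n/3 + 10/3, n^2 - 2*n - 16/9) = 1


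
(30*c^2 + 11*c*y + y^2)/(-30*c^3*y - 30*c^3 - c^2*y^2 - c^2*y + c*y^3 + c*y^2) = (6*c + y)/(c*(-6*c*y - 6*c + y^2 + y))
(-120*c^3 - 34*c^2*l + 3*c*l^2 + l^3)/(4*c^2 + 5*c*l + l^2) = (-30*c^2 - c*l + l^2)/(c + l)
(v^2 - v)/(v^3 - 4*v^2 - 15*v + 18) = v/(v^2 - 3*v - 18)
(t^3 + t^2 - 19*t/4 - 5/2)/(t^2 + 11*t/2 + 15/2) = (t^2 - 3*t/2 - 1)/(t + 3)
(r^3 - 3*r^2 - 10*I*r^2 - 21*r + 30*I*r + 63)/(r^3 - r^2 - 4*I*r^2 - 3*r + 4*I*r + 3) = (r^2 - r*(3 + 7*I) + 21*I)/(r^2 - r*(1 + I) + I)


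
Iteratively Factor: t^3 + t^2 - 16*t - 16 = (t + 1)*(t^2 - 16) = (t + 1)*(t + 4)*(t - 4)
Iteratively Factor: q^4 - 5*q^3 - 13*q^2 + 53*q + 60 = (q + 1)*(q^3 - 6*q^2 - 7*q + 60) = (q - 4)*(q + 1)*(q^2 - 2*q - 15) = (q - 5)*(q - 4)*(q + 1)*(q + 3)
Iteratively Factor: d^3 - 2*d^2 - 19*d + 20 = (d - 1)*(d^2 - d - 20) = (d - 1)*(d + 4)*(d - 5)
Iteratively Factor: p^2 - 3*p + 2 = (p - 2)*(p - 1)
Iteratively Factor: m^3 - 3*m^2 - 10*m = (m - 5)*(m^2 + 2*m) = (m - 5)*(m + 2)*(m)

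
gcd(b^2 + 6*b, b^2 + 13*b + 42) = b + 6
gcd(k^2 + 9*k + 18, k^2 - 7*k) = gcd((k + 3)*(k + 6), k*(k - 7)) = 1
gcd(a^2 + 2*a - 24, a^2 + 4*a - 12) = a + 6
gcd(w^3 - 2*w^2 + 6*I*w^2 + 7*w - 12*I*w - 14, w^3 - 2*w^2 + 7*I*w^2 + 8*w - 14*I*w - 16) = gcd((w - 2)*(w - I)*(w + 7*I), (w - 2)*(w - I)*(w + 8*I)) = w^2 + w*(-2 - I) + 2*I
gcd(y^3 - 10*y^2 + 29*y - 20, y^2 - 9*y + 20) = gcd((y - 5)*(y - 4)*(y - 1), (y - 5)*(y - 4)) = y^2 - 9*y + 20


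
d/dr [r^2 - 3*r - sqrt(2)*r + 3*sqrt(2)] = 2*r - 3 - sqrt(2)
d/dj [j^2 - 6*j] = 2*j - 6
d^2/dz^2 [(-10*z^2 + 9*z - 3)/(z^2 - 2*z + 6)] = 2*(-11*z^3 + 171*z^2 - 144*z - 246)/(z^6 - 6*z^5 + 30*z^4 - 80*z^3 + 180*z^2 - 216*z + 216)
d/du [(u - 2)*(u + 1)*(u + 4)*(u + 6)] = 4*u^3 + 27*u^2 + 24*u - 44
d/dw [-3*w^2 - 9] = -6*w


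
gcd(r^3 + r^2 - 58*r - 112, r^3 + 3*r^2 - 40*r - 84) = r^2 + 9*r + 14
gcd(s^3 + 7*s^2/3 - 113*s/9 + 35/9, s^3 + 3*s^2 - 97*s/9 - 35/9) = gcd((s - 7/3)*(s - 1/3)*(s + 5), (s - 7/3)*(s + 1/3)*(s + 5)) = s^2 + 8*s/3 - 35/3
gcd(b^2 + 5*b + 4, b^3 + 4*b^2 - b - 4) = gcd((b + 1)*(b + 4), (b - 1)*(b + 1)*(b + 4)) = b^2 + 5*b + 4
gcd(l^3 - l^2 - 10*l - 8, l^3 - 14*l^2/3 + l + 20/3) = l^2 - 3*l - 4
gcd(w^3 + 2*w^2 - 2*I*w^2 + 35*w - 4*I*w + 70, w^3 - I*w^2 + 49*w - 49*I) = w - 7*I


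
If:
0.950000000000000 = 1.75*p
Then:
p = 0.54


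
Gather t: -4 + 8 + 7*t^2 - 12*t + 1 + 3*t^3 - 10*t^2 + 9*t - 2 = 3*t^3 - 3*t^2 - 3*t + 3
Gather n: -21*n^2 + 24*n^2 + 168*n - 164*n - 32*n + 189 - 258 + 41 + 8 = 3*n^2 - 28*n - 20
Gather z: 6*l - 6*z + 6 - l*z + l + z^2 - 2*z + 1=7*l + z^2 + z*(-l - 8) + 7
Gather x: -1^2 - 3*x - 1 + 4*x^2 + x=4*x^2 - 2*x - 2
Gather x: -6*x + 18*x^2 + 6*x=18*x^2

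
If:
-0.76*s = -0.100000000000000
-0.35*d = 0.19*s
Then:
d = -0.07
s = 0.13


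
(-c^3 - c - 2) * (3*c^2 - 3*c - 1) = -3*c^5 + 3*c^4 - 2*c^3 - 3*c^2 + 7*c + 2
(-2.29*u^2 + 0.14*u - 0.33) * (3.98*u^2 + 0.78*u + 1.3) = -9.1142*u^4 - 1.229*u^3 - 4.1812*u^2 - 0.0754*u - 0.429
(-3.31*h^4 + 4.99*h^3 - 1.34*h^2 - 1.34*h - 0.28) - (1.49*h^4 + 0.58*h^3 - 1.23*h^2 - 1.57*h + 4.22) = -4.8*h^4 + 4.41*h^3 - 0.11*h^2 + 0.23*h - 4.5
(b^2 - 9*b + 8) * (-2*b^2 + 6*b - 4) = -2*b^4 + 24*b^3 - 74*b^2 + 84*b - 32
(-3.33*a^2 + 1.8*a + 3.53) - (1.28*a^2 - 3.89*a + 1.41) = -4.61*a^2 + 5.69*a + 2.12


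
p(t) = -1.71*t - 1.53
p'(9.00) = -1.71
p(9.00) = -16.92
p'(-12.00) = -1.71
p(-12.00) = 18.99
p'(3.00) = -1.71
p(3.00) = -6.66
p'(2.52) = -1.71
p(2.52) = -5.84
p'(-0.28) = -1.71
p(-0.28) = -1.05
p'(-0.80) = -1.71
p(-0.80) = -0.16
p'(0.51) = -1.71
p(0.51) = -2.40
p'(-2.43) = -1.71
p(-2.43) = 2.63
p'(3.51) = -1.71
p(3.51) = -7.53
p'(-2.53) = -1.71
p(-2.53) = 2.80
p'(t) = -1.71000000000000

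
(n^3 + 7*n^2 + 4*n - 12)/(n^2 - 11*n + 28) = (n^3 + 7*n^2 + 4*n - 12)/(n^2 - 11*n + 28)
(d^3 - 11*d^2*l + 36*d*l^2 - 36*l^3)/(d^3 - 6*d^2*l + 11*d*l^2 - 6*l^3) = (d - 6*l)/(d - l)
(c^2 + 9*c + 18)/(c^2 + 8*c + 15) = (c + 6)/(c + 5)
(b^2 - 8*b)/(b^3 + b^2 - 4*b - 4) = b*(b - 8)/(b^3 + b^2 - 4*b - 4)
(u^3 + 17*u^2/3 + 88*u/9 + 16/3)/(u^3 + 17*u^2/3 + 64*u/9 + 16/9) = (3*u^2 + 13*u + 12)/(3*u^2 + 13*u + 4)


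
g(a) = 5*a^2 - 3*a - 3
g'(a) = 10*a - 3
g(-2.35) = 31.66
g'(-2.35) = -26.50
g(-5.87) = 186.89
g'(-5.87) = -61.70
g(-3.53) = 69.89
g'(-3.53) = -38.30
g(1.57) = 4.61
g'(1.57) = 12.70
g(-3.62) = 73.38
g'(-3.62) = -39.20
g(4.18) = 71.82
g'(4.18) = 38.80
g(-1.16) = 7.21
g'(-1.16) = -14.60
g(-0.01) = -2.97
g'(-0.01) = -3.10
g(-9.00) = 429.00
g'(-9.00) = -93.00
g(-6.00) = 195.00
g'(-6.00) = -63.00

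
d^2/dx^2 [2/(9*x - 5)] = 324/(9*x - 5)^3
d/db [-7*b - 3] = -7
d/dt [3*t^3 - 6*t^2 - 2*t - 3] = 9*t^2 - 12*t - 2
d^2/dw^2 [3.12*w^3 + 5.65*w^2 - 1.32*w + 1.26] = 18.72*w + 11.3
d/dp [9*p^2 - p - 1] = 18*p - 1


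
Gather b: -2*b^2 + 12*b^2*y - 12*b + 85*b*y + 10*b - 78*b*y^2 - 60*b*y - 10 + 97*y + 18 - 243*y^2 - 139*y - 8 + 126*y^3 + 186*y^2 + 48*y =b^2*(12*y - 2) + b*(-78*y^2 + 25*y - 2) + 126*y^3 - 57*y^2 + 6*y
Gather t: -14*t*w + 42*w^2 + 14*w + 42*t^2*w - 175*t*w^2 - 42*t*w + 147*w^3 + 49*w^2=42*t^2*w + t*(-175*w^2 - 56*w) + 147*w^3 + 91*w^2 + 14*w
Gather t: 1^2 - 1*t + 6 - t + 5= 12 - 2*t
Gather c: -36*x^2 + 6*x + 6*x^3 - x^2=6*x^3 - 37*x^2 + 6*x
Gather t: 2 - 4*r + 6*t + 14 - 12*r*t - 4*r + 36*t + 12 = -8*r + t*(42 - 12*r) + 28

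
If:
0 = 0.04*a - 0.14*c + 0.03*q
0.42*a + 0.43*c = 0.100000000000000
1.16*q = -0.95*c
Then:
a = 0.19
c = 0.05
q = -0.04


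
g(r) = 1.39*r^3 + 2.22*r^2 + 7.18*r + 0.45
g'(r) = 4.17*r^2 + 4.44*r + 7.18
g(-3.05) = -40.24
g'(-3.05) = 32.43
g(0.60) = 5.86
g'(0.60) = 11.35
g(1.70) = 25.90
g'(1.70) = 26.78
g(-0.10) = -0.25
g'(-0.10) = 6.78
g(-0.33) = -1.73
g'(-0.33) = 6.17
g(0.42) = 3.96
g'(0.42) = 9.78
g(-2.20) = -19.40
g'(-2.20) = 17.59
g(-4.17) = -91.68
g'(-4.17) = 61.18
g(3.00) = 79.50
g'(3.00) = 58.03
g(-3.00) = -38.64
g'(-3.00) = 31.39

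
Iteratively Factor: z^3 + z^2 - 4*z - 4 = (z + 1)*(z^2 - 4) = (z + 1)*(z + 2)*(z - 2)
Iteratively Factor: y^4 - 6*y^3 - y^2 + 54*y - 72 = (y - 4)*(y^3 - 2*y^2 - 9*y + 18) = (y - 4)*(y - 2)*(y^2 - 9) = (y - 4)*(y - 3)*(y - 2)*(y + 3)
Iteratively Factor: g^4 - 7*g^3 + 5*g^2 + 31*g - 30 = (g + 2)*(g^3 - 9*g^2 + 23*g - 15) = (g - 5)*(g + 2)*(g^2 - 4*g + 3) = (g - 5)*(g - 1)*(g + 2)*(g - 3)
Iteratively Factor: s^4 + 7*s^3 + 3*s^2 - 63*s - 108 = (s + 3)*(s^3 + 4*s^2 - 9*s - 36) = (s - 3)*(s + 3)*(s^2 + 7*s + 12) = (s - 3)*(s + 3)*(s + 4)*(s + 3)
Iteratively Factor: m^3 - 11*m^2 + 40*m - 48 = (m - 4)*(m^2 - 7*m + 12) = (m - 4)^2*(m - 3)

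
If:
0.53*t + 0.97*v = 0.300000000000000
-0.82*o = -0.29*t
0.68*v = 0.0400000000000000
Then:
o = 0.16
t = 0.46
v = 0.06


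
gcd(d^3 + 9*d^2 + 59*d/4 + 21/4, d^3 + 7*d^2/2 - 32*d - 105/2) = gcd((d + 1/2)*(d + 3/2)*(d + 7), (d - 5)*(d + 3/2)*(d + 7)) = d^2 + 17*d/2 + 21/2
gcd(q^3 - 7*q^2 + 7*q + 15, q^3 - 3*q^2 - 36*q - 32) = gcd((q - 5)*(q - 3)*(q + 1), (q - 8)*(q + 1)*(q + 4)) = q + 1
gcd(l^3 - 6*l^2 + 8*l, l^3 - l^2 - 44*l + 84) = l - 2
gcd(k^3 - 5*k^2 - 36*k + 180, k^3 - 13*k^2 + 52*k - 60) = k^2 - 11*k + 30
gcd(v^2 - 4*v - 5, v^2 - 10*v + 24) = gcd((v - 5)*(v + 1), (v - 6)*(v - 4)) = 1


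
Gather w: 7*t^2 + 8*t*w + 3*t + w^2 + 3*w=7*t^2 + 3*t + w^2 + w*(8*t + 3)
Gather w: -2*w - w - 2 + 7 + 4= 9 - 3*w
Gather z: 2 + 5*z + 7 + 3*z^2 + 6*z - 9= 3*z^2 + 11*z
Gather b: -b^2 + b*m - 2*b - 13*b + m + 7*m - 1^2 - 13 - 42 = -b^2 + b*(m - 15) + 8*m - 56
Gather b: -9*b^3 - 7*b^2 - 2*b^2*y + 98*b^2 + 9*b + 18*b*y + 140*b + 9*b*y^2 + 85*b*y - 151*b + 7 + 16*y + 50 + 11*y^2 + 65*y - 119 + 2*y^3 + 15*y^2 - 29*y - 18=-9*b^3 + b^2*(91 - 2*y) + b*(9*y^2 + 103*y - 2) + 2*y^3 + 26*y^2 + 52*y - 80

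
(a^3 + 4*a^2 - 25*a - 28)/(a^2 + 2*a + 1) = (a^2 + 3*a - 28)/(a + 1)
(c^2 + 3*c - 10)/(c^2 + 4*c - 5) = (c - 2)/(c - 1)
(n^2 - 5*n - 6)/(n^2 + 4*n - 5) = (n^2 - 5*n - 6)/(n^2 + 4*n - 5)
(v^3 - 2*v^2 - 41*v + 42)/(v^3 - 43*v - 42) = (v - 1)/(v + 1)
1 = 1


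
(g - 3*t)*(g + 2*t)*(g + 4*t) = g^3 + 3*g^2*t - 10*g*t^2 - 24*t^3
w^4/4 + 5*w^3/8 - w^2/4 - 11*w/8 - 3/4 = (w/2 + 1/2)*(w/2 + 1)*(w - 3/2)*(w + 1)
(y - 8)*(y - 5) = y^2 - 13*y + 40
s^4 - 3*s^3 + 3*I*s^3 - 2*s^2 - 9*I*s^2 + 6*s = s*(s - 3)*(s + I)*(s + 2*I)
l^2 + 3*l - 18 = (l - 3)*(l + 6)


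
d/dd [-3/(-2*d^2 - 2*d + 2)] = 3*(-2*d - 1)/(2*(d^2 + d - 1)^2)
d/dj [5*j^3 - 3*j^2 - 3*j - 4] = 15*j^2 - 6*j - 3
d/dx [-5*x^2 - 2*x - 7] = -10*x - 2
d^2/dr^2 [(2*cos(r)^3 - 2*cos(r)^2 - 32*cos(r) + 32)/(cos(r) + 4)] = 10*cos(r) - 4*cos(2*r)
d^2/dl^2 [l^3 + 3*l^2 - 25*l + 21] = 6*l + 6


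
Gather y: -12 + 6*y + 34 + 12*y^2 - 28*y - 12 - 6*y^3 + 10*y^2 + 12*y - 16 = -6*y^3 + 22*y^2 - 10*y - 6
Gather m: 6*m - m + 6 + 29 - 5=5*m + 30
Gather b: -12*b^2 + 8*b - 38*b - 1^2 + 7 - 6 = -12*b^2 - 30*b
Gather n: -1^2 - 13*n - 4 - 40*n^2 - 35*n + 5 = -40*n^2 - 48*n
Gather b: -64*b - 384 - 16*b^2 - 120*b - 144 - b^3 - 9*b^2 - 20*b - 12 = -b^3 - 25*b^2 - 204*b - 540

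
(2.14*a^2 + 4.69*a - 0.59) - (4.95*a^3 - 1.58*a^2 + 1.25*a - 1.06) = -4.95*a^3 + 3.72*a^2 + 3.44*a + 0.47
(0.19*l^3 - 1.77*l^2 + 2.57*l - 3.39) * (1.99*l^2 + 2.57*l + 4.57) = 0.3781*l^5 - 3.034*l^4 + 1.4337*l^3 - 8.2301*l^2 + 3.0326*l - 15.4923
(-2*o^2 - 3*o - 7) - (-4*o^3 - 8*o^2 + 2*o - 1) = 4*o^3 + 6*o^2 - 5*o - 6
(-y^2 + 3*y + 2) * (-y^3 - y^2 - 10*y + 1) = y^5 - 2*y^4 + 5*y^3 - 33*y^2 - 17*y + 2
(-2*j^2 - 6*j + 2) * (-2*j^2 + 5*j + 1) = 4*j^4 + 2*j^3 - 36*j^2 + 4*j + 2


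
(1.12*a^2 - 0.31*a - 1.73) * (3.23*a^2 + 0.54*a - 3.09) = 3.6176*a^4 - 0.3965*a^3 - 9.2161*a^2 + 0.0236999999999999*a + 5.3457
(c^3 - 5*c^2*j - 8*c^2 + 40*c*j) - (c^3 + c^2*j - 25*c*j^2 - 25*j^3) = -6*c^2*j - 8*c^2 + 25*c*j^2 + 40*c*j + 25*j^3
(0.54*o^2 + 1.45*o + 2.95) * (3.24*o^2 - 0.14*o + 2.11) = 1.7496*o^4 + 4.6224*o^3 + 10.4944*o^2 + 2.6465*o + 6.2245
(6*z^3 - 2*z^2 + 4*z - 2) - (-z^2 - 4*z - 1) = 6*z^3 - z^2 + 8*z - 1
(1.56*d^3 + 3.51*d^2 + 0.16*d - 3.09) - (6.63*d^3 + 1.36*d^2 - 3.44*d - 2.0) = -5.07*d^3 + 2.15*d^2 + 3.6*d - 1.09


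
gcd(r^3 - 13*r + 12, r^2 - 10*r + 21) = r - 3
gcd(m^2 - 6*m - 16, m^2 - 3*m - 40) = m - 8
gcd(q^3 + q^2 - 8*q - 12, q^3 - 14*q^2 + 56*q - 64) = 1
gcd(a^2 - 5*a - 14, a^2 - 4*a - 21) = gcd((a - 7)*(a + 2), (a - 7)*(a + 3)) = a - 7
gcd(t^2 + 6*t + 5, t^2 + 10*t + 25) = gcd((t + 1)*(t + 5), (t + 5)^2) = t + 5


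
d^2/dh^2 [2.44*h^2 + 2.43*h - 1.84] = 4.88000000000000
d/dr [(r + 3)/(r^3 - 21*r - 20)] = (r^3 - 21*r - 3*(r + 3)*(r^2 - 7) - 20)/(-r^3 + 21*r + 20)^2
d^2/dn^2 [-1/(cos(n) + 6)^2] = 2*(-6*cos(n) + cos(2*n) - 2)/(cos(n) + 6)^4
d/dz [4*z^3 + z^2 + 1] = 2*z*(6*z + 1)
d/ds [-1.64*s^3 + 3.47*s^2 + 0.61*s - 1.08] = -4.92*s^2 + 6.94*s + 0.61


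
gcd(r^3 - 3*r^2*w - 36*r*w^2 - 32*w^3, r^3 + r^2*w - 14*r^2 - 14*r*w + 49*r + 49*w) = r + w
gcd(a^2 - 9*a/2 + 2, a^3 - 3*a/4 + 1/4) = a - 1/2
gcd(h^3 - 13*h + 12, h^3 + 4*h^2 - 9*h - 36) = h^2 + h - 12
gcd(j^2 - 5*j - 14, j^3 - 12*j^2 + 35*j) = j - 7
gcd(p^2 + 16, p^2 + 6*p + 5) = 1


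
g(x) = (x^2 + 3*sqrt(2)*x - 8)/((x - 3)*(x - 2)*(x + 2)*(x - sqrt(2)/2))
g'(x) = (2*x + 3*sqrt(2))/((x - 3)*(x - 2)*(x + 2)*(x - sqrt(2)/2)) - (x^2 + 3*sqrt(2)*x - 8)/((x - 3)*(x - 2)*(x + 2)*(x - sqrt(2)/2)^2) - (x^2 + 3*sqrt(2)*x - 8)/((x - 3)*(x - 2)*(x + 2)^2*(x - sqrt(2)/2)) - (x^2 + 3*sqrt(2)*x - 8)/((x - 3)*(x - 2)^2*(x + 2)*(x - sqrt(2)/2)) - (x^2 + 3*sqrt(2)*x - 8)/((x - 3)^2*(x - 2)*(x + 2)*(x - sqrt(2)/2)) = 2*((x - 3)*(x - 2)*(x + 2)*(2*x - sqrt(2))*(2*x + 3*sqrt(2)) + 2*(x - 3)*(x - 2)*(x + 2)*(-x^2 - 3*sqrt(2)*x + 8) + (x - 3)*(x - 2)*(2*x - sqrt(2))*(-x^2 - 3*sqrt(2)*x + 8) + (x - 3)*(x + 2)*(2*x - sqrt(2))*(-x^2 - 3*sqrt(2)*x + 8) + (x - 2)*(x + 2)*(2*x - sqrt(2))*(-x^2 - 3*sqrt(2)*x + 8))/((x - 3)^2*(x - 2)^2*(x + 2)^2*(2*x - sqrt(2))^2)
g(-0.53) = 0.61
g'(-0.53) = 0.30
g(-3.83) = -0.03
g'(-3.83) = -0.04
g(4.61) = 0.30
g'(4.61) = -0.30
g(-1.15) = 0.56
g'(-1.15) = -0.14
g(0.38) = 1.89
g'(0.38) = 5.36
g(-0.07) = 0.87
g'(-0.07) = 0.94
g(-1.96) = 5.95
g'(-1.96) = -144.04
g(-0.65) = 0.58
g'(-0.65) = 0.21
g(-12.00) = 0.00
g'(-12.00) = 0.00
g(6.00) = 0.11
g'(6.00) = -0.06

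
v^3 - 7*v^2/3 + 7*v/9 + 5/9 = (v - 5/3)*(v - 1)*(v + 1/3)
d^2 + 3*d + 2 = (d + 1)*(d + 2)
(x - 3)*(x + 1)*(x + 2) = x^3 - 7*x - 6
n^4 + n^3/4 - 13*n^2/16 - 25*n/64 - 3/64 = (n - 1)*(n + 1/4)^2*(n + 3/4)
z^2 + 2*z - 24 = (z - 4)*(z + 6)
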